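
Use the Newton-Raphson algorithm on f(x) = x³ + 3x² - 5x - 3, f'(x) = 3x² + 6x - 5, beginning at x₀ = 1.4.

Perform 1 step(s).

f(x) = x³ + 3x² - 5x - 3
f'(x) = 3x² + 6x - 5
x₀ = 1.4

Newton-Raphson formula: x_{n+1} = x_n - f(x_n)/f'(x_n)

Iteration 1:
  f(1.400000) = -1.376000
  f'(1.400000) = 9.280000
  x_1 = 1.400000 - (-1.376000)/9.280000 = 1.548276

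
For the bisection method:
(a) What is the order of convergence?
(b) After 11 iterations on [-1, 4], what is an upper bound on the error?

(a) Bisection has linear (order 1) convergence; the error is halved each step.

(b) Error bound = (b-a)/2^n = (4 - (-1))/2^{11}
    = 5/2^{11}

(a) 1 (linear); (b) error ≤ 2.44e-03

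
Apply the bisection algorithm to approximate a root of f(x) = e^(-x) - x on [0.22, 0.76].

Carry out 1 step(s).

f(x) = e^(-x) - x
Initial interval: [0.22, 0.76]

Iteration 1:
  c_1 = (0.220000 + 0.760000)/2 = 0.490000
  f(c_1) = f(0.490000) = 0.122626
  f(a) × f(c) ≥ 0, new interval: [0.490000, 0.760000]

After 1 iteration(s), the approximation is c_1 = 0.490000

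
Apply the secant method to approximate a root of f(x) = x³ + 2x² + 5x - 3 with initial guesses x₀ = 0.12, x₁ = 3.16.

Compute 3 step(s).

f(x) = x³ + 2x² + 5x - 3
x₀ = 0.12, x₁ = 3.16

Secant formula: x_{n+1} = x_n - f(x_n)(x_n - x_{n-1})/(f(x_n) - f(x_{n-1}))

Iteration 1:
  f(0.120000) = -2.369472
  f(3.160000) = 64.325696
  x_2 = 3.160000 - 64.325696×(3.160000 - 0.120000)/(64.325696 - (-2.369472))
       = 0.228002
Iteration 2:
  f(3.160000) = 64.325696
  f(0.228002) = -1.744169
  x_3 = 0.228002 - (-1.744169)×(0.228002 - 3.160000)/(-1.744169 - 64.325696)
       = 0.305403
Iteration 3:
  f(0.228002) = -1.744169
  f(0.305403) = -1.257957
  x_4 = 0.305403 - (-1.257957)×(0.305403 - 0.228002)/(-1.257957 - (-1.744169))
       = 0.505661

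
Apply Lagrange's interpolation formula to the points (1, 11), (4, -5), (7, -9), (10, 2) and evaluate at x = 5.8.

Lagrange interpolation formula:
P(x) = Σ yᵢ × Lᵢ(x)
where Lᵢ(x) = Π_{j≠i} (x - xⱼ)/(xᵢ - xⱼ)

L_0(5.8) = (5.8 - 4)/(1 - 4) × (5.8 - 7)/(1 - 7) × (5.8 - 10)/(1 - 10) = -0.056000
L_1(5.8) = (5.8 - 1)/(4 - 1) × (5.8 - 7)/(4 - 7) × (5.8 - 10)/(4 - 10) = 0.448000
L_2(5.8) = (5.8 - 1)/(7 - 1) × (5.8 - 4)/(7 - 4) × (5.8 - 10)/(7 - 10) = 0.672000
L_3(5.8) = (5.8 - 1)/(10 - 1) × (5.8 - 4)/(10 - 4) × (5.8 - 7)/(10 - 7) = -0.064000

P(5.8) = 11×L_0(5.8) + (-5)×L_1(5.8) + (-9)×L_2(5.8) + 2×L_3(5.8)
P(5.8) = -9.032000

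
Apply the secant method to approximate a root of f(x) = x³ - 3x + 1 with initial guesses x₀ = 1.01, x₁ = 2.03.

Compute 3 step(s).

f(x) = x³ - 3x + 1
x₀ = 1.01, x₁ = 2.03

Secant formula: x_{n+1} = x_n - f(x_n)(x_n - x_{n-1})/(f(x_n) - f(x_{n-1}))

Iteration 1:
  f(1.010000) = -0.999699
  f(2.030000) = 3.275427
  x_2 = 2.030000 - 3.275427×(2.030000 - 1.010000)/(3.275427 - (-0.999699))
       = 1.248518
Iteration 2:
  f(2.030000) = 3.275427
  f(1.248518) = -0.799368
  x_3 = 1.248518 - (-0.799368)×(1.248518 - 2.030000)/(-0.799368 - 3.275427)
       = 1.401824
Iteration 3:
  f(1.248518) = -0.799368
  f(1.401824) = -0.450733
  x_4 = 1.401824 - (-0.450733)×(1.401824 - 1.248518)/(-0.450733 - (-0.799368))
       = 1.600026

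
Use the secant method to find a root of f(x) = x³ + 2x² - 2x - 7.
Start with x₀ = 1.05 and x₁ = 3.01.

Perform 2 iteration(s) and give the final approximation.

f(x) = x³ + 2x² - 2x - 7
x₀ = 1.05, x₁ = 3.01

Secant formula: x_{n+1} = x_n - f(x_n)(x_n - x_{n-1})/(f(x_n) - f(x_{n-1}))

Iteration 1:
  f(1.050000) = -5.737375
  f(3.010000) = 32.371101
  x_2 = 3.010000 - 32.371101×(3.010000 - 1.050000)/(32.371101 - (-5.737375))
       = 1.345085
Iteration 2:
  f(3.010000) = 32.371101
  f(1.345085) = -3.638059
  x_3 = 1.345085 - (-3.638059)×(1.345085 - 3.010000)/(-3.638059 - 32.371101)
       = 1.513294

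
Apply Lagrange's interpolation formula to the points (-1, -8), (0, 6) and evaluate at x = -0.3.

Lagrange interpolation formula:
P(x) = Σ yᵢ × Lᵢ(x)
where Lᵢ(x) = Π_{j≠i} (x - xⱼ)/(xᵢ - xⱼ)

L_0(-0.3) = (-0.3 - 0)/(-1 - 0) = 0.300000
L_1(-0.3) = (-0.3 - (-1))/(0 - (-1)) = 0.700000

P(-0.3) = (-8)×L_0(-0.3) + 6×L_1(-0.3)
P(-0.3) = 1.800000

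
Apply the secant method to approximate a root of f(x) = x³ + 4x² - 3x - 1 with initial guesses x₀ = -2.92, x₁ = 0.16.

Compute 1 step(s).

f(x) = x³ + 4x² - 3x - 1
x₀ = -2.92, x₁ = 0.16

Secant formula: x_{n+1} = x_n - f(x_n)(x_n - x_{n-1})/(f(x_n) - f(x_{n-1}))

Iteration 1:
  f(-2.920000) = 16.968512
  f(0.160000) = -1.373504
  x_2 = 0.160000 - (-1.373504)×(0.160000 - (-2.920000))/(-1.373504 - 16.968512)
       = -0.070639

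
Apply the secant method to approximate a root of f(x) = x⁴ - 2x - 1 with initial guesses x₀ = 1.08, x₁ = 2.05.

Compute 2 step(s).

f(x) = x⁴ - 2x - 1
x₀ = 1.08, x₁ = 2.05

Secant formula: x_{n+1} = x_n - f(x_n)(x_n - x_{n-1})/(f(x_n) - f(x_{n-1}))

Iteration 1:
  f(1.080000) = -1.799511
  f(2.050000) = 12.561006
  x_2 = 2.050000 - 12.561006×(2.050000 - 1.080000)/(12.561006 - (-1.799511))
       = 1.201550
Iteration 2:
  f(2.050000) = 12.561006
  f(1.201550) = -1.318764
  x_3 = 1.201550 - (-1.318764)×(1.201550 - 2.050000)/(-1.318764 - 12.561006)
       = 1.282164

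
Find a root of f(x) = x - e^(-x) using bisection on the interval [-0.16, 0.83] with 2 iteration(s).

f(x) = x - e^(-x)
Initial interval: [-0.16, 0.83]

Iteration 1:
  c_1 = (-0.160000 + 0.830000)/2 = 0.335000
  f(c_1) = f(0.335000) = -0.380338
  f(a) × f(c) ≥ 0, new interval: [0.335000, 0.830000]
Iteration 2:
  c_2 = (0.335000 + 0.830000)/2 = 0.582500
  f(c_2) = f(0.582500) = 0.024000
  f(a) × f(c) < 0, new interval: [0.335000, 0.582500]

After 2 iteration(s), the approximation is c_2 = 0.582500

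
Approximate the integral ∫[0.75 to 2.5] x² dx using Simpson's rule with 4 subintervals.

f(x) = x²
a = 0.75, b = 2.5, n = 4
h = (b - a)/n = 0.437500

Simpson's rule: (h/3)[f(x₀) + 4f(x₁) + 2f(x₂) + ... + f(xₙ)]

x_0 = 0.7500, f(x_0) = 0.562500, coefficient = 1
x_1 = 1.1875, f(x_1) = 1.410156, coefficient = 4
x_2 = 1.6250, f(x_2) = 2.640625, coefficient = 2
x_3 = 2.0625, f(x_3) = 4.253906, coefficient = 4
x_4 = 2.5000, f(x_4) = 6.250000, coefficient = 1

I ≈ (0.437500/3) × 34.750000 = 5.067708
Exact value: 5.067708
Error: 0.000000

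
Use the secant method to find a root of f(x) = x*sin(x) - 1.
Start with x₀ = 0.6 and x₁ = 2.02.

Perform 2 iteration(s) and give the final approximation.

f(x) = x*sin(x) - 1
x₀ = 0.6, x₁ = 2.02

Secant formula: x_{n+1} = x_n - f(x_n)(x_n - x_{n-1})/(f(x_n) - f(x_{n-1}))

Iteration 1:
  f(0.600000) = -0.661215
  f(2.020000) = 0.819602
  x_2 = 2.020000 - 0.819602×(2.020000 - 0.600000)/(0.819602 - (-0.661215))
       = 1.234059
Iteration 2:
  f(2.020000) = 0.819602
  f(1.234059) = 0.164751
  x_3 = 1.234059 - 0.164751×(1.234059 - 2.020000)/(0.164751 - 0.819602)
       = 1.036327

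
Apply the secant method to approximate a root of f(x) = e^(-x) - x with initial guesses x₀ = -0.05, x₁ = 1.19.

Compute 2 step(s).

f(x) = e^(-x) - x
x₀ = -0.05, x₁ = 1.19

Secant formula: x_{n+1} = x_n - f(x_n)(x_n - x_{n-1})/(f(x_n) - f(x_{n-1}))

Iteration 1:
  f(-0.050000) = 1.101271
  f(1.190000) = -0.885779
  x_2 = 1.190000 - (-0.885779)×(1.190000 - (-0.050000))/(-0.885779 - 1.101271)
       = 0.637238
Iteration 2:
  f(1.190000) = -0.885779
  f(0.637238) = -0.108487
  x_3 = 0.637238 - (-0.108487)×(0.637238 - 1.190000)/(-0.108487 - (-0.885779))
       = 0.560089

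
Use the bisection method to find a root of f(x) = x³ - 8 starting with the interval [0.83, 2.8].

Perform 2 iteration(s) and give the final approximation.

f(x) = x³ - 8
Initial interval: [0.83, 2.8]

Iteration 1:
  c_1 = (0.830000 + 2.800000)/2 = 1.815000
  f(c_1) = f(1.815000) = -2.020982
  f(a) × f(c) ≥ 0, new interval: [1.815000, 2.800000]
Iteration 2:
  c_2 = (1.815000 + 2.800000)/2 = 2.307500
  f(c_2) = f(2.307500) = 4.286414
  f(a) × f(c) < 0, new interval: [1.815000, 2.307500]

After 2 iteration(s), the approximation is c_2 = 2.307500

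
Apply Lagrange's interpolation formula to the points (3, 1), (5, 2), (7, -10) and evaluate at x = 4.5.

Lagrange interpolation formula:
P(x) = Σ yᵢ × Lᵢ(x)
where Lᵢ(x) = Π_{j≠i} (x - xⱼ)/(xᵢ - xⱼ)

L_0(4.5) = (4.5 - 5)/(3 - 5) × (4.5 - 7)/(3 - 7) = 0.156250
L_1(4.5) = (4.5 - 3)/(5 - 3) × (4.5 - 7)/(5 - 7) = 0.937500
L_2(4.5) = (4.5 - 3)/(7 - 3) × (4.5 - 5)/(7 - 5) = -0.093750

P(4.5) = 1×L_0(4.5) + 2×L_1(4.5) + (-10)×L_2(4.5)
P(4.5) = 2.968750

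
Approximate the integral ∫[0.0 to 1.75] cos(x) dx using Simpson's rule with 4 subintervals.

f(x) = cos(x)
a = 0.0, b = 1.75, n = 4
h = (b - a)/n = 0.437500

Simpson's rule: (h/3)[f(x₀) + 4f(x₁) + 2f(x₂) + ... + f(xₙ)]

x_0 = 0.0000, f(x_0) = 1.000000, coefficient = 1
x_1 = 0.4375, f(x_1) = 0.905814, coefficient = 4
x_2 = 0.8750, f(x_2) = 0.640997, coefficient = 2
x_3 = 1.3125, f(x_3) = 0.255434, coefficient = 4
x_4 = 1.7500, f(x_4) = -0.178246, coefficient = 1

I ≈ (0.437500/3) × 6.748737 = 0.984191
Exact value: 0.983986
Error: 0.000205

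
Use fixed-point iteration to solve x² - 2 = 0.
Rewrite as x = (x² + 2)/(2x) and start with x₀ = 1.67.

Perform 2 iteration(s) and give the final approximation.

Equation: x² - 2 = 0
Fixed-point form: x = (x² + 2)/(2x)
x₀ = 1.67

x_1 = g(1.670000) = 1.433802
x_2 = g(1.433802) = 1.414347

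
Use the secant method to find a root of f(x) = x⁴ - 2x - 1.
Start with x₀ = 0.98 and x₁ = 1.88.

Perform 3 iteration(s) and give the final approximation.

f(x) = x⁴ - 2x - 1
x₀ = 0.98, x₁ = 1.88

Secant formula: x_{n+1} = x_n - f(x_n)(x_n - x_{n-1})/(f(x_n) - f(x_{n-1}))

Iteration 1:
  f(0.980000) = -2.037632
  f(1.880000) = 7.731983
  x_2 = 1.880000 - 7.731983×(1.880000 - 0.980000)/(7.731983 - (-2.037632))
       = 1.167711
Iteration 2:
  f(1.880000) = 7.731983
  f(1.167711) = -1.476154
  x_3 = 1.167711 - (-1.476154)×(1.167711 - 1.880000)/(-1.476154 - 7.731983)
       = 1.281898
Iteration 3:
  f(1.167711) = -1.476154
  f(1.281898) = -0.863483
  x_4 = 1.281898 - (-0.863483)×(1.281898 - 1.167711)/(-0.863483 - (-1.476154))
       = 1.442830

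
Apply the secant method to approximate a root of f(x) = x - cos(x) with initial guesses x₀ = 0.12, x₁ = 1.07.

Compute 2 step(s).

f(x) = x - cos(x)
x₀ = 0.12, x₁ = 1.07

Secant formula: x_{n+1} = x_n - f(x_n)(x_n - x_{n-1})/(f(x_n) - f(x_{n-1}))

Iteration 1:
  f(0.120000) = -0.872809
  f(1.070000) = 0.589876
  x_2 = 1.070000 - 0.589876×(1.070000 - 0.120000)/(0.589876 - (-0.872809))
       = 0.686881
Iteration 2:
  f(1.070000) = 0.589876
  f(0.686881) = -0.086346
  x_3 = 0.686881 - (-0.086346)×(0.686881 - 1.070000)/(-0.086346 - 0.589876)
       = 0.735801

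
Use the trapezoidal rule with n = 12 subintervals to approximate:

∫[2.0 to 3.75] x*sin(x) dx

f(x) = x*sin(x)
a = 2.0, b = 3.75, n = 12
h = (b - a)/n = 0.145833

Trapezoidal rule: (h/2)[f(x₀) + 2f(x₁) + 2f(x₂) + ... + f(xₙ)]

x_0 = 2.0000, f(x_0) = 1.818595, coefficient = 1
x_1 = 2.1458, f(x_1) = 1.800724, coefficient = 2
x_2 = 2.2917, f(x_2) = 1.721572, coefficient = 2
x_3 = 2.4375, f(x_3) = 1.577897, coefficient = 2
x_4 = 2.5833, f(x_4) = 1.368419, coefficient = 2
x_5 = 2.7292, f(x_5) = 1.093940, coefficient = 2
x_6 = 2.8750, f(x_6) = 0.757407, coefficient = 2
x_7 = 3.0208, f(x_7) = 0.363908, coefficient = 2
x_8 = 3.1667, f(x_8) = -0.079393, coefficient = 2
x_9 = 3.3125, f(x_9) = -0.563379, coefficient = 2
x_10 = 3.4583, f(x_10) = -1.077171, coefficient = 2
x_11 = 3.6042, f(x_11) = -1.608370, coefficient = 2
x_12 = 3.7500, f(x_12) = -2.143355, coefficient = 1

I ≈ (0.145833/2) × 10.386350 = 0.757338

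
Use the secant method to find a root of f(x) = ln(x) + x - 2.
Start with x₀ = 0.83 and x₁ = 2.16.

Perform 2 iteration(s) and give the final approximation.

f(x) = ln(x) + x - 2
x₀ = 0.83, x₁ = 2.16

Secant formula: x_{n+1} = x_n - f(x_n)(x_n - x_{n-1})/(f(x_n) - f(x_{n-1}))

Iteration 1:
  f(0.830000) = -1.356330
  f(2.160000) = 0.930108
  x_2 = 2.160000 - 0.930108×(2.160000 - 0.830000)/(0.930108 - (-1.356330))
       = 1.618965
Iteration 2:
  f(2.160000) = 0.930108
  f(1.618965) = 0.100751
  x_3 = 1.618965 - 0.100751×(1.618965 - 2.160000)/(0.100751 - 0.930108)
       = 1.553239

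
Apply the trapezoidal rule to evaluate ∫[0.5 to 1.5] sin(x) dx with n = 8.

f(x) = sin(x)
a = 0.5, b = 1.5, n = 8
h = (b - a)/n = 0.125000

Trapezoidal rule: (h/2)[f(x₀) + 2f(x₁) + 2f(x₂) + ... + f(xₙ)]

x_0 = 0.5000, f(x_0) = 0.479426, coefficient = 1
x_1 = 0.6250, f(x_1) = 0.585097, coefficient = 2
x_2 = 0.7500, f(x_2) = 0.681639, coefficient = 2
x_3 = 0.8750, f(x_3) = 0.767544, coefficient = 2
x_4 = 1.0000, f(x_4) = 0.841471, coefficient = 2
x_5 = 1.1250, f(x_5) = 0.902268, coefficient = 2
x_6 = 1.2500, f(x_6) = 0.948985, coefficient = 2
x_7 = 1.3750, f(x_7) = 0.980893, coefficient = 2
x_8 = 1.5000, f(x_8) = 0.997495, coefficient = 1

I ≈ (0.125000/2) × 12.892712 = 0.805795
Exact value: 0.806845
Error: 0.001051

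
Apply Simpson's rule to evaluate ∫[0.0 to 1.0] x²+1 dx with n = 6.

f(x) = x²+1
a = 0.0, b = 1.0, n = 6
h = (b - a)/n = 0.166667

Simpson's rule: (h/3)[f(x₀) + 4f(x₁) + 2f(x₂) + ... + f(xₙ)]

x_0 = 0.0000, f(x_0) = 1.000000, coefficient = 1
x_1 = 0.1667, f(x_1) = 1.027778, coefficient = 4
x_2 = 0.3333, f(x_2) = 1.111111, coefficient = 2
x_3 = 0.5000, f(x_3) = 1.250000, coefficient = 4
x_4 = 0.6667, f(x_4) = 1.444444, coefficient = 2
x_5 = 0.8333, f(x_5) = 1.694444, coefficient = 4
x_6 = 1.0000, f(x_6) = 2.000000, coefficient = 1

I ≈ (0.166667/3) × 24.000000 = 1.333333
Exact value: 1.333333
Error: 0.000000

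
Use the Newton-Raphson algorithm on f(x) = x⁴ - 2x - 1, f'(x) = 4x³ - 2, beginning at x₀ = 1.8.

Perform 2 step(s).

f(x) = x⁴ - 2x - 1
f'(x) = 4x³ - 2
x₀ = 1.8

Newton-Raphson formula: x_{n+1} = x_n - f(x_n)/f'(x_n)

Iteration 1:
  f(1.800000) = 5.897600
  f'(1.800000) = 21.328000
  x_1 = 1.800000 - 5.897600/21.328000 = 1.523481
Iteration 2:
  f(1.523481) = 1.340051
  f'(1.523481) = 12.143960
  x_2 = 1.523481 - 1.340051/12.143960 = 1.413134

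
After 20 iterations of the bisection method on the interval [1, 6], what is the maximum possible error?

Bisection error bound: |error| ≤ (b-a)/2^n
|error| ≤ (6 - 1)/2^20 = 5/2^20
|error| ≤ 0.0000047684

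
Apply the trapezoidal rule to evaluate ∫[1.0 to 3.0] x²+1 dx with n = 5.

f(x) = x²+1
a = 1.0, b = 3.0, n = 5
h = (b - a)/n = 0.400000

Trapezoidal rule: (h/2)[f(x₀) + 2f(x₁) + 2f(x₂) + ... + f(xₙ)]

x_0 = 1.0000, f(x_0) = 2.000000, coefficient = 1
x_1 = 1.4000, f(x_1) = 2.960000, coefficient = 2
x_2 = 1.8000, f(x_2) = 4.240000, coefficient = 2
x_3 = 2.2000, f(x_3) = 5.840000, coefficient = 2
x_4 = 2.6000, f(x_4) = 7.760000, coefficient = 2
x_5 = 3.0000, f(x_5) = 10.000000, coefficient = 1

I ≈ (0.400000/2) × 53.600000 = 10.720000
Exact value: 10.666667
Error: 0.053333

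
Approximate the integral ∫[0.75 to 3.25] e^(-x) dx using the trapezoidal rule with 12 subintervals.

f(x) = e^(-x)
a = 0.75, b = 3.25, n = 12
h = (b - a)/n = 0.208333

Trapezoidal rule: (h/2)[f(x₀) + 2f(x₁) + 2f(x₂) + ... + f(xₙ)]

x_0 = 0.7500, f(x_0) = 0.472367, coefficient = 1
x_1 = 0.9583, f(x_1) = 0.383532, coefficient = 2
x_2 = 1.1667, f(x_2) = 0.311403, coefficient = 2
x_3 = 1.3750, f(x_3) = 0.252840, coefficient = 2
x_4 = 1.5833, f(x_4) = 0.205290, coefficient = 2
x_5 = 1.7917, f(x_5) = 0.166682, coefficient = 2
x_6 = 2.0000, f(x_6) = 0.135335, coefficient = 2
x_7 = 2.2083, f(x_7) = 0.109884, coefficient = 2
x_8 = 2.4167, f(x_8) = 0.089219, coefficient = 2
x_9 = 2.6250, f(x_9) = 0.072440, coefficient = 2
x_10 = 2.8333, f(x_10) = 0.058816, coefficient = 2
x_11 = 3.0417, f(x_11) = 0.047755, coefficient = 2
x_12 = 3.2500, f(x_12) = 0.038774, coefficient = 1

I ≈ (0.208333/2) × 4.177531 = 0.435159
Exact value: 0.433592
Error: 0.001567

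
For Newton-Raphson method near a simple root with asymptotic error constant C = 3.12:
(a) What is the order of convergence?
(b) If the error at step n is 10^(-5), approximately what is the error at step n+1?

(a) Newton-Raphson has quadratic (order 2) convergence near simple roots.
    This means |e_{n+1}| ≈ C|e_n|².

(b) With |e_n| = 10^(-5) and C = 3.12:
    |e_{n+1}| ≈ 3.12 × (10^(-5))² = 3.12 × 10^(-10)

(a) 2 (quadratic); (b) |e_{n+1}| ≈ 3.120e-10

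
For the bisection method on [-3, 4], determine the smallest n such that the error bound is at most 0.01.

We need (b-a)/2^n ≤ 0.01
(4 - (-3))/2^n ≤ 0.01
7/2^n ≤ 0.01
2^n ≥ 700
n ≥ log₂(700) = 9.45
n ≥ 10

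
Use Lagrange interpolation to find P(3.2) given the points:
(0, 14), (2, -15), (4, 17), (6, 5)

Lagrange interpolation formula:
P(x) = Σ yᵢ × Lᵢ(x)
where Lᵢ(x) = Π_{j≠i} (x - xⱼ)/(xᵢ - xⱼ)

L_0(3.2) = (3.2 - 2)/(0 - 2) × (3.2 - 4)/(0 - 4) × (3.2 - 6)/(0 - 6) = -0.056000
L_1(3.2) = (3.2 - 0)/(2 - 0) × (3.2 - 4)/(2 - 4) × (3.2 - 6)/(2 - 6) = 0.448000
L_2(3.2) = (3.2 - 0)/(4 - 0) × (3.2 - 2)/(4 - 2) × (3.2 - 6)/(4 - 6) = 0.672000
L_3(3.2) = (3.2 - 0)/(6 - 0) × (3.2 - 2)/(6 - 2) × (3.2 - 4)/(6 - 4) = -0.064000

P(3.2) = 14×L_0(3.2) + (-15)×L_1(3.2) + 17×L_2(3.2) + 5×L_3(3.2)
P(3.2) = 3.600000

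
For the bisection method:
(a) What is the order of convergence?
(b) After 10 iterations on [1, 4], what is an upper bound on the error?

(a) Bisection has linear (order 1) convergence; the error is halved each step.

(b) Error bound = (b-a)/2^n = (4 - 1)/2^{10}
    = 3/2^{10}

(a) 1 (linear); (b) error ≤ 2.93e-03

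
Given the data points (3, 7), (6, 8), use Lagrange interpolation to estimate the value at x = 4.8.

Lagrange interpolation formula:
P(x) = Σ yᵢ × Lᵢ(x)
where Lᵢ(x) = Π_{j≠i} (x - xⱼ)/(xᵢ - xⱼ)

L_0(4.8) = (4.8 - 6)/(3 - 6) = 0.400000
L_1(4.8) = (4.8 - 3)/(6 - 3) = 0.600000

P(4.8) = 7×L_0(4.8) + 8×L_1(4.8)
P(4.8) = 7.600000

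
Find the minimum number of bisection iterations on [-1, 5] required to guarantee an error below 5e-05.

We need (b-a)/2^n ≤ 5e-05
(5 - (-1))/2^n ≤ 5e-05
6/2^n ≤ 5e-05
2^n ≥ 120000
n ≥ log₂(120000) = 16.87
n ≥ 17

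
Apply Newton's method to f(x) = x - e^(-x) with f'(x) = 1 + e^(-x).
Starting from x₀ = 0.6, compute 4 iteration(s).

f(x) = x - e^(-x)
f'(x) = 1 + e^(-x)
x₀ = 0.6

Newton-Raphson formula: x_{n+1} = x_n - f(x_n)/f'(x_n)

Iteration 1:
  f(0.600000) = 0.051188
  f'(0.600000) = 1.548812
  x_1 = 0.600000 - 0.051188/1.548812 = 0.566950
Iteration 2:
  f(0.566950) = -0.000303
  f'(0.566950) = 1.567253
  x_2 = 0.566950 - (-0.000303)/1.567253 = 0.567143
Iteration 3:
  f(0.567143) = 0.000000
  f'(0.567143) = 1.567143
  x_3 = 0.567143 - 0.000000/1.567143 = 0.567143
Iteration 4:
  f(0.567143) = 0.000000
  f'(0.567143) = 1.567143
  x_4 = 0.567143 - 0.000000/1.567143 = 0.567143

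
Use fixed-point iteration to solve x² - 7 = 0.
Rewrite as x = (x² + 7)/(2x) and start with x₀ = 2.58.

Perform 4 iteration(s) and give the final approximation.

Equation: x² - 7 = 0
Fixed-point form: x = (x² + 7)/(2x)
x₀ = 2.58

x_1 = g(2.580000) = 2.646589
x_2 = g(2.646589) = 2.645751
x_3 = g(2.645751) = 2.645751
x_4 = g(2.645751) = 2.645751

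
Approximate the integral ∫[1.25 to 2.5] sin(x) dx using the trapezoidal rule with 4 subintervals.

f(x) = sin(x)
a = 1.25, b = 2.5, n = 4
h = (b - a)/n = 0.312500

Trapezoidal rule: (h/2)[f(x₀) + 2f(x₁) + 2f(x₂) + ... + f(xₙ)]

x_0 = 1.2500, f(x_0) = 0.948985, coefficient = 1
x_1 = 1.5625, f(x_1) = 0.999966, coefficient = 2
x_2 = 1.8750, f(x_2) = 0.954086, coefficient = 2
x_3 = 2.1875, f(x_3) = 0.815789, coefficient = 2
x_4 = 2.5000, f(x_4) = 0.598472, coefficient = 1

I ≈ (0.312500/2) × 7.087138 = 1.107365
Exact value: 1.116466
Error: 0.009101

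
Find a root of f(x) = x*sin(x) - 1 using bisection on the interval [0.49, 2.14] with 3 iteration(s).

f(x) = x*sin(x) - 1
Initial interval: [0.49, 2.14]

Iteration 1:
  c_1 = (0.490000 + 2.140000)/2 = 1.315000
  f(c_1) = f(1.315000) = 0.272213
  f(a) × f(c) < 0, new interval: [0.490000, 1.315000]
Iteration 2:
  c_2 = (0.490000 + 1.315000)/2 = 0.902500
  f(c_2) = f(0.902500) = -0.291647
  f(a) × f(c) ≥ 0, new interval: [0.902500, 1.315000]
Iteration 3:
  c_3 = (0.902500 + 1.315000)/2 = 1.108750
  f(c_3) = f(1.108750) = -0.007511
  f(a) × f(c) ≥ 0, new interval: [1.108750, 1.315000]

After 3 iteration(s), the approximation is c_3 = 1.108750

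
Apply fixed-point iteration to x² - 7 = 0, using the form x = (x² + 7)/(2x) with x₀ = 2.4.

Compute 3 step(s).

Equation: x² - 7 = 0
Fixed-point form: x = (x² + 7)/(2x)
x₀ = 2.4

x_1 = g(2.400000) = 2.658333
x_2 = g(2.658333) = 2.645781
x_3 = g(2.645781) = 2.645751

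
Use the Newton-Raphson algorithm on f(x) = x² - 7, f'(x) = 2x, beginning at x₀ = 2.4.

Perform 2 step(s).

f(x) = x² - 7
f'(x) = 2x
x₀ = 2.4

Newton-Raphson formula: x_{n+1} = x_n - f(x_n)/f'(x_n)

Iteration 1:
  f(2.400000) = -1.240000
  f'(2.400000) = 4.800000
  x_1 = 2.400000 - (-1.240000)/4.800000 = 2.658333
Iteration 2:
  f(2.658333) = 0.066736
  f'(2.658333) = 5.316667
  x_2 = 2.658333 - 0.066736/5.316667 = 2.645781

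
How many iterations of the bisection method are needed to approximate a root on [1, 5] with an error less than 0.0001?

We need (b-a)/2^n ≤ 0.0001
(5 - 1)/2^n ≤ 0.0001
4/2^n ≤ 0.0001
2^n ≥ 40000
n ≥ log₂(40000) = 15.29
n ≥ 16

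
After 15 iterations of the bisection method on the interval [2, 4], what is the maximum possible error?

Bisection error bound: |error| ≤ (b-a)/2^n
|error| ≤ (4 - 2)/2^15 = 2/2^15
|error| ≤ 0.0000610352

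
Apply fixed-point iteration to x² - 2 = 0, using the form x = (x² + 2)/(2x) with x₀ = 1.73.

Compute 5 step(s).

Equation: x² - 2 = 0
Fixed-point form: x = (x² + 2)/(2x)
x₀ = 1.73

x_1 = g(1.730000) = 1.443035
x_2 = g(1.443035) = 1.414501
x_3 = g(1.414501) = 1.414214
x_4 = g(1.414214) = 1.414214
x_5 = g(1.414214) = 1.414214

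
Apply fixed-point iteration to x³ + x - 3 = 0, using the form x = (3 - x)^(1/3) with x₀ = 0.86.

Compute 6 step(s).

Equation: x³ + x - 3 = 0
Fixed-point form: x = (3 - x)^(1/3)
x₀ = 0.86

x_1 = g(0.860000) = 1.288659
x_2 = g(1.288659) = 1.196131
x_3 = g(1.196131) = 1.217311
x_4 = g(1.217311) = 1.212528
x_5 = g(1.212528) = 1.213612
x_6 = g(1.213612) = 1.213366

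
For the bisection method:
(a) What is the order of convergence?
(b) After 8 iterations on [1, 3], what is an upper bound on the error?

(a) Bisection has linear (order 1) convergence; the error is halved each step.

(b) Error bound = (b-a)/2^n = (3 - 1)/2^{8}
    = 2/2^{8}

(a) 1 (linear); (b) error ≤ 7.81e-03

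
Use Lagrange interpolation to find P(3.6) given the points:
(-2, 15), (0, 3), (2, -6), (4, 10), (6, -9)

Lagrange interpolation formula:
P(x) = Σ yᵢ × Lᵢ(x)
where Lᵢ(x) = Π_{j≠i} (x - xⱼ)/(xᵢ - xⱼ)

L_0(3.6) = (3.6 - 0)/(-2 - 0) × (3.6 - 2)/(-2 - 2) × (3.6 - 4)/(-2 - 4) × (3.6 - 6)/(-2 - 6) = 0.014400
L_1(3.6) = (3.6 - (-2))/(0 - (-2)) × (3.6 - 2)/(0 - 2) × (3.6 - 4)/(0 - 4) × (3.6 - 6)/(0 - 6) = -0.089600
L_2(3.6) = (3.6 - (-2))/(2 - (-2)) × (3.6 - 0)/(2 - 0) × (3.6 - 4)/(2 - 4) × (3.6 - 6)/(2 - 6) = 0.302400
L_3(3.6) = (3.6 - (-2))/(4 - (-2)) × (3.6 - 0)/(4 - 0) × (3.6 - 2)/(4 - 2) × (3.6 - 6)/(4 - 6) = 0.806400
L_4(3.6) = (3.6 - (-2))/(6 - (-2)) × (3.6 - 0)/(6 - 0) × (3.6 - 2)/(6 - 2) × (3.6 - 4)/(6 - 4) = -0.033600

P(3.6) = 15×L_0(3.6) + 3×L_1(3.6) + (-6)×L_2(3.6) + 10×L_3(3.6) + (-9)×L_4(3.6)
P(3.6) = 6.499200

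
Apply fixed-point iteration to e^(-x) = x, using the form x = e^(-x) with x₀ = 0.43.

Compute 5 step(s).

Equation: e^(-x) = x
Fixed-point form: x = e^(-x)
x₀ = 0.43

x_1 = g(0.430000) = 0.650509
x_2 = g(0.650509) = 0.521780
x_3 = g(0.521780) = 0.593463
x_4 = g(0.593463) = 0.552411
x_5 = g(0.552411) = 0.575561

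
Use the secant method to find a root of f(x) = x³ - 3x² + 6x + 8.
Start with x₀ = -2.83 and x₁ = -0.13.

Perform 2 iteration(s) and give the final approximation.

f(x) = x³ - 3x² + 6x + 8
x₀ = -2.83, x₁ = -0.13

Secant formula: x_{n+1} = x_n - f(x_n)(x_n - x_{n-1})/(f(x_n) - f(x_{n-1}))

Iteration 1:
  f(-2.830000) = -55.671887
  f(-0.130000) = 7.167103
  x_2 = -0.130000 - 7.167103×(-0.130000 - (-2.830000))/(7.167103 - (-55.671887))
       = -0.437949
Iteration 2:
  f(-0.130000) = 7.167103
  f(-0.437949) = 4.712914
  x_3 = -0.437949 - 4.712914×(-0.437949 - (-0.130000))/(4.712914 - 7.167103)
       = -1.029319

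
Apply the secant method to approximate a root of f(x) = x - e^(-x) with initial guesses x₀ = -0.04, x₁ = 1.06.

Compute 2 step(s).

f(x) = x - e^(-x)
x₀ = -0.04, x₁ = 1.06

Secant formula: x_{n+1} = x_n - f(x_n)(x_n - x_{n-1})/(f(x_n) - f(x_{n-1}))

Iteration 1:
  f(-0.040000) = -1.080811
  f(1.060000) = 0.713544
  x_2 = 1.060000 - 0.713544×(1.060000 - (-0.040000))/(0.713544 - (-1.080811))
       = 0.622573
Iteration 2:
  f(1.060000) = 0.713544
  f(0.622573) = 0.086012
  x_3 = 0.622573 - 0.086012×(0.622573 - 1.060000)/(0.086012 - 0.713544)
       = 0.562618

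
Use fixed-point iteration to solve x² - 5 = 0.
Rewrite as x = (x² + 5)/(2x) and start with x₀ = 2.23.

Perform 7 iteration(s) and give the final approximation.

Equation: x² - 5 = 0
Fixed-point form: x = (x² + 5)/(2x)
x₀ = 2.23

x_1 = g(2.230000) = 2.236076
x_2 = g(2.236076) = 2.236068
x_3 = g(2.236068) = 2.236068
x_4 = g(2.236068) = 2.236068
x_5 = g(2.236068) = 2.236068
x_6 = g(2.236068) = 2.236068
x_7 = g(2.236068) = 2.236068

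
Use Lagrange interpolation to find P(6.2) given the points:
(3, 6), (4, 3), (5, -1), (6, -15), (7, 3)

Lagrange interpolation formula:
P(x) = Σ yᵢ × Lᵢ(x)
where Lᵢ(x) = Π_{j≠i} (x - xⱼ)/(xᵢ - xⱼ)

L_0(6.2) = (6.2 - 4)/(3 - 4) × (6.2 - 5)/(3 - 5) × (6.2 - 6)/(3 - 6) × (6.2 - 7)/(3 - 7) = -0.017600
L_1(6.2) = (6.2 - 3)/(4 - 3) × (6.2 - 5)/(4 - 5) × (6.2 - 6)/(4 - 6) × (6.2 - 7)/(4 - 7) = 0.102400
L_2(6.2) = (6.2 - 3)/(5 - 3) × (6.2 - 4)/(5 - 4) × (6.2 - 6)/(5 - 6) × (6.2 - 7)/(5 - 7) = -0.281600
L_3(6.2) = (6.2 - 3)/(6 - 3) × (6.2 - 4)/(6 - 4) × (6.2 - 5)/(6 - 5) × (6.2 - 7)/(6 - 7) = 1.126400
L_4(6.2) = (6.2 - 3)/(7 - 3) × (6.2 - 4)/(7 - 4) × (6.2 - 5)/(7 - 5) × (6.2 - 6)/(7 - 6) = 0.070400

P(6.2) = 6×L_0(6.2) + 3×L_1(6.2) + (-1)×L_2(6.2) + (-15)×L_3(6.2) + 3×L_4(6.2)
P(6.2) = -16.201600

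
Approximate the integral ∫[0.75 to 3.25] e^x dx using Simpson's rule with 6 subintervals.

f(x) = e^x
a = 0.75, b = 3.25, n = 6
h = (b - a)/n = 0.416667

Simpson's rule: (h/3)[f(x₀) + 4f(x₁) + 2f(x₂) + ... + f(xₙ)]

x_0 = 0.7500, f(x_0) = 2.117000, coefficient = 1
x_1 = 1.1667, f(x_1) = 3.211271, coefficient = 4
x_2 = 1.5833, f(x_2) = 4.871166, coefficient = 2
x_3 = 2.0000, f(x_3) = 7.389056, coefficient = 4
x_4 = 2.4167, f(x_4) = 11.208436, coefficient = 2
x_5 = 2.8333, f(x_5) = 17.002040, coefficient = 4
x_6 = 3.2500, f(x_6) = 25.790340, coefficient = 1

I ≈ (0.416667/3) × 170.476009 = 23.677224
Exact value: 23.673340
Error: 0.003884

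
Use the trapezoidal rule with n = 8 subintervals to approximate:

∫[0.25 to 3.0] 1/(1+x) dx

f(x) = 1/(1+x)
a = 0.25, b = 3.0, n = 8
h = (b - a)/n = 0.343750

Trapezoidal rule: (h/2)[f(x₀) + 2f(x₁) + 2f(x₂) + ... + f(xₙ)]

x_0 = 0.2500, f(x_0) = 0.800000, coefficient = 1
x_1 = 0.5938, f(x_1) = 0.627451, coefficient = 2
x_2 = 0.9375, f(x_2) = 0.516129, coefficient = 2
x_3 = 1.2812, f(x_3) = 0.438356, coefficient = 2
x_4 = 1.6250, f(x_4) = 0.380952, coefficient = 2
x_5 = 1.9688, f(x_5) = 0.336842, coefficient = 2
x_6 = 2.3125, f(x_6) = 0.301887, coefficient = 2
x_7 = 2.6562, f(x_7) = 0.273504, coefficient = 2
x_8 = 3.0000, f(x_8) = 0.250000, coefficient = 1

I ≈ (0.343750/2) × 6.800243 = 1.168792
Exact value: 1.163151
Error: 0.005641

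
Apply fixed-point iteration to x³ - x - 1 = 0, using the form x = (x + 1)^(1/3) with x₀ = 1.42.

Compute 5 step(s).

Equation: x³ - x - 1 = 0
Fixed-point form: x = (x + 1)^(1/3)
x₀ = 1.42

x_1 = g(1.420000) = 1.342575
x_2 = g(1.342575) = 1.328101
x_3 = g(1.328101) = 1.325360
x_4 = g(1.325360) = 1.324840
x_5 = g(1.324840) = 1.324741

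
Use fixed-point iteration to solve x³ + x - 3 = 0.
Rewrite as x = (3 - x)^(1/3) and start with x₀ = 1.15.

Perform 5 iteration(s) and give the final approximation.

Equation: x³ + x - 3 = 0
Fixed-point form: x = (3 - x)^(1/3)
x₀ = 1.15

x_1 = g(1.150000) = 1.227601
x_2 = g(1.227601) = 1.210191
x_3 = g(1.210191) = 1.214140
x_4 = g(1.214140) = 1.213247
x_5 = g(1.213247) = 1.213449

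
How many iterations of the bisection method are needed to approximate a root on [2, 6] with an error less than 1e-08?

We need (b-a)/2^n ≤ 1e-08
(6 - 2)/2^n ≤ 1e-08
4/2^n ≤ 1e-08
2^n ≥ 400000000
n ≥ log₂(400000000) = 28.58
n ≥ 29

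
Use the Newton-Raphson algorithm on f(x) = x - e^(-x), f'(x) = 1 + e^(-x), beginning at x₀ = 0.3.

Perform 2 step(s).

f(x) = x - e^(-x)
f'(x) = 1 + e^(-x)
x₀ = 0.3

Newton-Raphson formula: x_{n+1} = x_n - f(x_n)/f'(x_n)

Iteration 1:
  f(0.300000) = -0.440818
  f'(0.300000) = 1.740818
  x_1 = 0.300000 - (-0.440818)/1.740818 = 0.553225
Iteration 2:
  f(0.553225) = -0.021868
  f'(0.553225) = 1.575092
  x_2 = 0.553225 - (-0.021868)/1.575092 = 0.567108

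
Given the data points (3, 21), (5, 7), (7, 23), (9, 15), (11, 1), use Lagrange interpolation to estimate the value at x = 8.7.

Lagrange interpolation formula:
P(x) = Σ yᵢ × Lᵢ(x)
where Lᵢ(x) = Π_{j≠i} (x - xⱼ)/(xᵢ - xⱼ)

L_0(8.7) = (8.7 - 5)/(3 - 5) × (8.7 - 7)/(3 - 7) × (8.7 - 9)/(3 - 9) × (8.7 - 11)/(3 - 11) = 0.011302
L_1(8.7) = (8.7 - 3)/(5 - 3) × (8.7 - 7)/(5 - 7) × (8.7 - 9)/(5 - 9) × (8.7 - 11)/(5 - 11) = -0.069647
L_2(8.7) = (8.7 - 3)/(7 - 3) × (8.7 - 5)/(7 - 5) × (8.7 - 9)/(7 - 9) × (8.7 - 11)/(7 - 11) = 0.227377
L_3(8.7) = (8.7 - 3)/(9 - 3) × (8.7 - 5)/(9 - 5) × (8.7 - 7)/(9 - 7) × (8.7 - 11)/(9 - 11) = 0.858978
L_4(8.7) = (8.7 - 3)/(11 - 3) × (8.7 - 5)/(11 - 5) × (8.7 - 7)/(11 - 7) × (8.7 - 9)/(11 - 9) = -0.028010

P(8.7) = 21×L_0(8.7) + 7×L_1(8.7) + 23×L_2(8.7) + 15×L_3(8.7) + 1×L_4(8.7)
P(8.7) = 17.836144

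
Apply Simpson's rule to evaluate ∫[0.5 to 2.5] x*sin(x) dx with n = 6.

f(x) = x*sin(x)
a = 0.5, b = 2.5, n = 6
h = (b - a)/n = 0.333333

Simpson's rule: (h/3)[f(x₀) + 4f(x₁) + 2f(x₂) + ... + f(xₙ)]

x_0 = 0.5000, f(x_0) = 0.239713, coefficient = 1
x_1 = 0.8333, f(x_1) = 0.616814, coefficient = 4
x_2 = 1.1667, f(x_2) = 1.072686, coefficient = 2
x_3 = 1.5000, f(x_3) = 1.496242, coefficient = 4
x_4 = 1.8333, f(x_4) = 1.770514, coefficient = 2
x_5 = 2.1667, f(x_5) = 1.793264, coefficient = 4
x_6 = 2.5000, f(x_6) = 1.496180, coefficient = 1

I ≈ (0.333333/3) × 23.047574 = 2.560842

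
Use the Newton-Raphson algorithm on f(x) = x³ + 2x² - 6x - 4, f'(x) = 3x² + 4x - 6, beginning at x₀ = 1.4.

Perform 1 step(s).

f(x) = x³ + 2x² - 6x - 4
f'(x) = 3x² + 4x - 6
x₀ = 1.4

Newton-Raphson formula: x_{n+1} = x_n - f(x_n)/f'(x_n)

Iteration 1:
  f(1.400000) = -5.736000
  f'(1.400000) = 5.480000
  x_1 = 1.400000 - (-5.736000)/5.480000 = 2.446715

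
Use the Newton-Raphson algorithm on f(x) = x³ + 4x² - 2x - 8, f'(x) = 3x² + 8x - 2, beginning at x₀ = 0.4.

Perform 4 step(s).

f(x) = x³ + 4x² - 2x - 8
f'(x) = 3x² + 8x - 2
x₀ = 0.4

Newton-Raphson formula: x_{n+1} = x_n - f(x_n)/f'(x_n)

Iteration 1:
  f(0.400000) = -8.096000
  f'(0.400000) = 1.680000
  x_1 = 0.400000 - (-8.096000)/1.680000 = 5.219048
Iteration 2:
  f(5.219048) = 232.674547
  f'(5.219048) = 121.467755
  x_2 = 5.219048 - 232.674547/121.467755 = 3.303522
Iteration 3:
  f(3.303522) = 65.098197
  f'(3.303522) = 57.167960
  x_3 = 3.303522 - 65.098197/57.167960 = 2.164804
Iteration 4:
  f(2.164804) = 16.560990
  f'(2.164804) = 29.377566
  x_4 = 2.164804 - 16.560990/29.377566 = 1.601075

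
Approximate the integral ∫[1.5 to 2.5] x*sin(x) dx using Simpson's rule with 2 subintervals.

f(x) = x*sin(x)
a = 1.5, b = 2.5, n = 2
h = (b - a)/n = 0.500000

Simpson's rule: (h/3)[f(x₀) + 4f(x₁) + 2f(x₂) + ... + f(xₙ)]

x_0 = 1.5000, f(x_0) = 1.496242, coefficient = 1
x_1 = 2.0000, f(x_1) = 1.818595, coefficient = 4
x_2 = 2.5000, f(x_2) = 1.496180, coefficient = 1

I ≈ (0.500000/3) × 10.266802 = 1.711134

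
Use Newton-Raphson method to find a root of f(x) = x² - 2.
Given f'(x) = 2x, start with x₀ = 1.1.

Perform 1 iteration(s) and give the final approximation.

f(x) = x² - 2
f'(x) = 2x
x₀ = 1.1

Newton-Raphson formula: x_{n+1} = x_n - f(x_n)/f'(x_n)

Iteration 1:
  f(1.100000) = -0.790000
  f'(1.100000) = 2.200000
  x_1 = 1.100000 - (-0.790000)/2.200000 = 1.459091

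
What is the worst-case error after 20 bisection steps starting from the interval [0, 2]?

Bisection error bound: |error| ≤ (b-a)/2^n
|error| ≤ (2 - 0)/2^20 = 2/2^20
|error| ≤ 0.0000019073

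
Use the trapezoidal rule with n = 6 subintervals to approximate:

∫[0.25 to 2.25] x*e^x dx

f(x) = x*e^x
a = 0.25, b = 2.25, n = 6
h = (b - a)/n = 0.333333

Trapezoidal rule: (h/2)[f(x₀) + 2f(x₁) + 2f(x₂) + ... + f(xₙ)]

x_0 = 0.2500, f(x_0) = 0.321006, coefficient = 1
x_1 = 0.5833, f(x_1) = 1.045334, coefficient = 2
x_2 = 0.9167, f(x_2) = 2.292528, coefficient = 2
x_3 = 1.2500, f(x_3) = 4.362929, coefficient = 2
x_4 = 1.5833, f(x_4) = 7.712679, coefficient = 2
x_5 = 1.9167, f(x_5) = 13.029998, coefficient = 2
x_6 = 2.2500, f(x_6) = 21.347406, coefficient = 1

I ≈ (0.333333/2) × 78.555350 = 13.092558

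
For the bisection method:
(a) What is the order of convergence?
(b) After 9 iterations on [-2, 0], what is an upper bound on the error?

(a) Bisection has linear (order 1) convergence; the error is halved each step.

(b) Error bound = (b-a)/2^n = (0 - (-2))/2^{9}
    = 2/2^{9}

(a) 1 (linear); (b) error ≤ 3.91e-03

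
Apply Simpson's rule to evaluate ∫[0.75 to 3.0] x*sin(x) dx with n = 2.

f(x) = x*sin(x)
a = 0.75, b = 3.0, n = 2
h = (b - a)/n = 1.125000

Simpson's rule: (h/3)[f(x₀) + 4f(x₁) + 2f(x₂) + ... + f(xₙ)]

x_0 = 0.7500, f(x_0) = 0.511229, coefficient = 1
x_1 = 1.8750, f(x_1) = 1.788911, coefficient = 4
x_2 = 3.0000, f(x_2) = 0.423360, coefficient = 1

I ≈ (1.125000/3) × 8.090232 = 3.033837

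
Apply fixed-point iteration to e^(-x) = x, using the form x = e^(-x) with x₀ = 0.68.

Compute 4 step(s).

Equation: e^(-x) = x
Fixed-point form: x = e^(-x)
x₀ = 0.68

x_1 = g(0.680000) = 0.506617
x_2 = g(0.506617) = 0.602531
x_3 = g(0.602531) = 0.547425
x_4 = g(0.547425) = 0.578438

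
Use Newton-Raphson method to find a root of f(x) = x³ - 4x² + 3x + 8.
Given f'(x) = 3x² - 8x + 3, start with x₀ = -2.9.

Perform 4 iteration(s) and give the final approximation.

f(x) = x³ - 4x² + 3x + 8
f'(x) = 3x² - 8x + 3
x₀ = -2.9

Newton-Raphson formula: x_{n+1} = x_n - f(x_n)/f'(x_n)

Iteration 1:
  f(-2.900000) = -58.729000
  f'(-2.900000) = 51.430000
  x_1 = -2.900000 - (-58.729000)/51.430000 = -1.758079
Iteration 2:
  f(-1.758079) = -15.071547
  f'(-1.758079) = 26.337156
  x_2 = -1.758079 - (-15.071547)/26.337156 = -1.185825
Iteration 3:
  f(-1.185825) = -2.849680
  f'(-1.185825) = 16.705140
  x_3 = -1.185825 - (-2.849680)/16.705140 = -1.015238
Iteration 4:
  f(-1.015238) = -0.214958
  f'(-1.015238) = 14.214026
  x_4 = -1.015238 - (-0.214958)/14.214026 = -1.000115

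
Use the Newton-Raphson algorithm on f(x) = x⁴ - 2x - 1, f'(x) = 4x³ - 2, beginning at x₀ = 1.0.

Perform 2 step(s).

f(x) = x⁴ - 2x - 1
f'(x) = 4x³ - 2
x₀ = 1.0

Newton-Raphson formula: x_{n+1} = x_n - f(x_n)/f'(x_n)

Iteration 1:
  f(1.000000) = -2.000000
  f'(1.000000) = 2.000000
  x_1 = 1.000000 - (-2.000000)/2.000000 = 2.000000
Iteration 2:
  f(2.000000) = 11.000000
  f'(2.000000) = 30.000000
  x_2 = 2.000000 - 11.000000/30.000000 = 1.633333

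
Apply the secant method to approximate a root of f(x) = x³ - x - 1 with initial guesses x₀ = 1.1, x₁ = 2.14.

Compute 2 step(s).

f(x) = x³ - x - 1
x₀ = 1.1, x₁ = 2.14

Secant formula: x_{n+1} = x_n - f(x_n)(x_n - x_{n-1})/(f(x_n) - f(x_{n-1}))

Iteration 1:
  f(1.100000) = -0.769000
  f(2.140000) = 6.660344
  x_2 = 2.140000 - 6.660344×(2.140000 - 1.100000)/(6.660344 - (-0.769000))
       = 1.207649
Iteration 2:
  f(2.140000) = 6.660344
  f(1.207649) = -0.446395
  x_3 = 1.207649 - (-0.446395)×(1.207649 - 2.140000)/(-0.446395 - 6.660344)
       = 1.266212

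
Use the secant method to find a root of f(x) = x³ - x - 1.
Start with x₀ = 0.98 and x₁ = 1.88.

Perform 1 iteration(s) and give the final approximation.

f(x) = x³ - x - 1
x₀ = 0.98, x₁ = 1.88

Secant formula: x_{n+1} = x_n - f(x_n)(x_n - x_{n-1})/(f(x_n) - f(x_{n-1}))

Iteration 1:
  f(0.980000) = -1.038808
  f(1.880000) = 3.764672
  x_2 = 1.880000 - 3.764672×(1.880000 - 0.980000)/(3.764672 - (-1.038808))
       = 1.174635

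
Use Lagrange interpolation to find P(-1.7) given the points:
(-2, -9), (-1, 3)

Lagrange interpolation formula:
P(x) = Σ yᵢ × Lᵢ(x)
where Lᵢ(x) = Π_{j≠i} (x - xⱼ)/(xᵢ - xⱼ)

L_0(-1.7) = (-1.7 - (-1))/(-2 - (-1)) = 0.700000
L_1(-1.7) = (-1.7 - (-2))/(-1 - (-2)) = 0.300000

P(-1.7) = (-9)×L_0(-1.7) + 3×L_1(-1.7)
P(-1.7) = -5.400000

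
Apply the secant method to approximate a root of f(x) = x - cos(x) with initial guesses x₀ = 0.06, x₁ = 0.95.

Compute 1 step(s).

f(x) = x - cos(x)
x₀ = 0.06, x₁ = 0.95

Secant formula: x_{n+1} = x_n - f(x_n)(x_n - x_{n-1})/(f(x_n) - f(x_{n-1}))

Iteration 1:
  f(0.060000) = -0.938201
  f(0.950000) = 0.368317
  x_2 = 0.950000 - 0.368317×(0.950000 - 0.060000)/(0.368317 - (-0.938201))
       = 0.699102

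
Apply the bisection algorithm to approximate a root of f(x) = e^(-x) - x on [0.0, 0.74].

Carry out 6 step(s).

f(x) = e^(-x) - x
Initial interval: [0.0, 0.74]

Iteration 1:
  c_1 = (0.000000 + 0.740000)/2 = 0.370000
  f(c_1) = f(0.370000) = 0.320734
  f(a) × f(c) ≥ 0, new interval: [0.370000, 0.740000]
Iteration 2:
  c_2 = (0.370000 + 0.740000)/2 = 0.555000
  f(c_2) = f(0.555000) = 0.019072
  f(a) × f(c) ≥ 0, new interval: [0.555000, 0.740000]
Iteration 3:
  c_3 = (0.555000 + 0.740000)/2 = 0.647500
  f(c_3) = f(0.647500) = -0.124147
  f(a) × f(c) < 0, new interval: [0.555000, 0.647500]
Iteration 4:
  c_4 = (0.555000 + 0.647500)/2 = 0.601250
  f(c_4) = f(0.601250) = -0.053124
  f(a) × f(c) < 0, new interval: [0.555000, 0.601250]
Iteration 5:
  c_5 = (0.555000 + 0.601250)/2 = 0.578125
  f(c_5) = f(0.578125) = -0.017176
  f(a) × f(c) < 0, new interval: [0.555000, 0.578125]
Iteration 6:
  c_6 = (0.555000 + 0.578125)/2 = 0.566562
  f(c_6) = f(0.566562) = 0.000910
  f(a) × f(c) ≥ 0, new interval: [0.566562, 0.578125]

After 6 iteration(s), the approximation is c_6 = 0.566562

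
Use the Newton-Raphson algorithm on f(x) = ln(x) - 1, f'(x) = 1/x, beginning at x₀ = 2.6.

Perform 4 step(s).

f(x) = ln(x) - 1
f'(x) = 1/x
x₀ = 2.6

Newton-Raphson formula: x_{n+1} = x_n - f(x_n)/f'(x_n)

Iteration 1:
  f(2.600000) = -0.044489
  f'(2.600000) = 0.384615
  x_1 = 2.600000 - (-0.044489)/0.384615 = 2.715670
Iteration 2:
  f(2.715670) = -0.000961
  f'(2.715670) = 0.368233
  x_2 = 2.715670 - (-0.000961)/0.368233 = 2.718281
Iteration 3:
  f(2.718281) = 0.000000
  f'(2.718281) = 0.367880
  x_3 = 2.718281 - 0.000000/0.367880 = 2.718282
Iteration 4:
  f(2.718282) = 0.000000
  f'(2.718282) = 0.367879
  x_4 = 2.718282 - 0.000000/0.367879 = 2.718282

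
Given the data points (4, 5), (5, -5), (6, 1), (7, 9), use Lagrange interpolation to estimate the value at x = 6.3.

Lagrange interpolation formula:
P(x) = Σ yᵢ × Lᵢ(x)
where Lᵢ(x) = Π_{j≠i} (x - xⱼ)/(xᵢ - xⱼ)

L_0(6.3) = (6.3 - 5)/(4 - 5) × (6.3 - 6)/(4 - 6) × (6.3 - 7)/(4 - 7) = 0.045500
L_1(6.3) = (6.3 - 4)/(5 - 4) × (6.3 - 6)/(5 - 6) × (6.3 - 7)/(5 - 7) = -0.241500
L_2(6.3) = (6.3 - 4)/(6 - 4) × (6.3 - 5)/(6 - 5) × (6.3 - 7)/(6 - 7) = 1.046500
L_3(6.3) = (6.3 - 4)/(7 - 4) × (6.3 - 5)/(7 - 5) × (6.3 - 6)/(7 - 6) = 0.149500

P(6.3) = 5×L_0(6.3) + (-5)×L_1(6.3) + 1×L_2(6.3) + 9×L_3(6.3)
P(6.3) = 3.827000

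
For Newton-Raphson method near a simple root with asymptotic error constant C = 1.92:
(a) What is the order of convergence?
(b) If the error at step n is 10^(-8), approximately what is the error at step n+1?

(a) Newton-Raphson has quadratic (order 2) convergence near simple roots.
    This means |e_{n+1}| ≈ C|e_n|².

(b) With |e_n| = 10^(-8) and C = 1.92:
    |e_{n+1}| ≈ 1.92 × (10^(-8))² = 1.92 × 10^(-16)

(a) 2 (quadratic); (b) |e_{n+1}| ≈ 1.920e-16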